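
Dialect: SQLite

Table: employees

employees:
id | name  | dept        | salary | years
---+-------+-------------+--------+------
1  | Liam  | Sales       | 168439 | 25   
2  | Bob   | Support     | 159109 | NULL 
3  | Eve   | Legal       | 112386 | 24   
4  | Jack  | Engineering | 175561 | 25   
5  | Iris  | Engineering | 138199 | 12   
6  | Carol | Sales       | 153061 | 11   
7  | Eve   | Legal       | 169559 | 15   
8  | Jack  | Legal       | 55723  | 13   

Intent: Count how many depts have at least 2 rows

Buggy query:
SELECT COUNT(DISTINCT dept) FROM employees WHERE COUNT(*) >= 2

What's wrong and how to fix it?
Bug: COUNT(*) cannot appear in WHERE; the per-group count doesn't exist yet

Fix: Use a subquery that GROUPs and filters with HAVING, then count its rows

Corrected query:
SELECT COUNT(*) FROM (SELECT dept FROM employees GROUP BY dept HAVING COUNT(*) >= 2)

Result:
COUNT(*)
--------
3       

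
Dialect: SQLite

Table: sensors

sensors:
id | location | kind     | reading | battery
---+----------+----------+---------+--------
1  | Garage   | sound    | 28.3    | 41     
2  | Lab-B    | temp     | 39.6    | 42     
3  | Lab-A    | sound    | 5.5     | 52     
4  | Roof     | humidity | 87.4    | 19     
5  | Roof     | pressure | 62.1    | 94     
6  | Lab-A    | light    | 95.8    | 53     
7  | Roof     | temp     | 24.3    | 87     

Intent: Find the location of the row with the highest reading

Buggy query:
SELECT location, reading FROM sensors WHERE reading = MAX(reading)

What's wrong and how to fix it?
Bug: MAX(reading) is an aggregate and cannot be used directly in WHERE

Fix: Wrap MAX in a scalar subquery so WHERE compares against a single value

Corrected query:
SELECT location, reading FROM sensors WHERE reading = (SELECT MAX(reading) FROM sensors)

Result:
location | reading
---------+--------
Lab-A    | 95.8   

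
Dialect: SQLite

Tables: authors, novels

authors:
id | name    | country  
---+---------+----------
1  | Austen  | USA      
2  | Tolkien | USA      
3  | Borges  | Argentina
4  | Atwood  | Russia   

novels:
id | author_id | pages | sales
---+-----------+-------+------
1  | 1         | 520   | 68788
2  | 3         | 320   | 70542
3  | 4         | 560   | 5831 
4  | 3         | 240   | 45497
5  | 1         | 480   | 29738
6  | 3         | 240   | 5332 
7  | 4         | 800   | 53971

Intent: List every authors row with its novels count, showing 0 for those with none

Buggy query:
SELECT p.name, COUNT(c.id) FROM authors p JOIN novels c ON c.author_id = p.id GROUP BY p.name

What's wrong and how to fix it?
Bug: INNER JOIN drops authors rows that have no matching novels rows

Fix: Switch to LEFT JOIN to retain unmatched parent rows

Corrected query:
SELECT p.name, COUNT(c.id) FROM authors p LEFT JOIN novels c ON c.author_id = p.id GROUP BY p.name

Result:
name    | COUNT(c.id)
--------+------------
Atwood  | 2          
Austen  | 2          
Borges  | 3          
Tolkien | 0          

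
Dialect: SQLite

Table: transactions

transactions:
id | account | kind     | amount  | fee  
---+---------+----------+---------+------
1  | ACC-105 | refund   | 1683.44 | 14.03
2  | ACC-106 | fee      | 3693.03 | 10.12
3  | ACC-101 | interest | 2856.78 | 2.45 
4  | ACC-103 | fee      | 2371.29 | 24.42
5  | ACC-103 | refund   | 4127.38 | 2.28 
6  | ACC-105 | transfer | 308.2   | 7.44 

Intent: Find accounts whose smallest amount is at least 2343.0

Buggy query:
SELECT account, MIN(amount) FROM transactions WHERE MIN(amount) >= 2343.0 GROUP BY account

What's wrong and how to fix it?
Bug: Aggregates like MIN are computed per group after WHERE runs

Fix: Use HAVING for the per-group MIN condition

Corrected query:
SELECT account, MIN(amount) FROM transactions GROUP BY account HAVING MIN(amount) >= 2343.0

Result:
account | MIN(amount)
--------+------------
ACC-101 | 2856.78    
ACC-103 | 2371.29    
ACC-106 | 3693.03    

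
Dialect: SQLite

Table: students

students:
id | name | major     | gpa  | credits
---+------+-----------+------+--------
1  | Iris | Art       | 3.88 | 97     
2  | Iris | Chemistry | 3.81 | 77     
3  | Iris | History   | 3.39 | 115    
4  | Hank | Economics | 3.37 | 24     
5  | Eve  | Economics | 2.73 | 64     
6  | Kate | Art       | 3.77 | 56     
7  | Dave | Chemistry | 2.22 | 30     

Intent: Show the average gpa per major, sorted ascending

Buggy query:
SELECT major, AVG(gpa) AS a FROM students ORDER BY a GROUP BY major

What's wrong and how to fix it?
Bug: GROUP BY must precede ORDER BY

Fix: Reorder: SELECT … FROM … GROUP BY … ORDER BY …

Corrected query:
SELECT major, AVG(gpa) AS a FROM students GROUP BY major ORDER BY a

Result:
major     | a    
----------+------
Chemistry | 3.015
Economics | 3.05 
History   | 3.39 
Art       | 3.825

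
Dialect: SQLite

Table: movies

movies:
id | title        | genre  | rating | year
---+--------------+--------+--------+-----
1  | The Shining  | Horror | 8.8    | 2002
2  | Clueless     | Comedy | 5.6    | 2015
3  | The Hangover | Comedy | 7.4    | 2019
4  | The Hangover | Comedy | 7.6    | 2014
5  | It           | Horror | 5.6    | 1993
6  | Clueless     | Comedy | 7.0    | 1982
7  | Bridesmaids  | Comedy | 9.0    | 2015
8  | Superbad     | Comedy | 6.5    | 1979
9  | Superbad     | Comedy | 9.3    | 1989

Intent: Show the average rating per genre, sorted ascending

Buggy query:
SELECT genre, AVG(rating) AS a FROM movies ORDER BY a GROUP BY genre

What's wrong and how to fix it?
Bug: GROUP BY must precede ORDER BY

Fix: Move ORDER BY to the end, after GROUP BY

Corrected query:
SELECT genre, AVG(rating) AS a FROM movies GROUP BY genre ORDER BY a

Result:
genre  | a       
-------+---------
Horror | 7.2     
Comedy | 7.485714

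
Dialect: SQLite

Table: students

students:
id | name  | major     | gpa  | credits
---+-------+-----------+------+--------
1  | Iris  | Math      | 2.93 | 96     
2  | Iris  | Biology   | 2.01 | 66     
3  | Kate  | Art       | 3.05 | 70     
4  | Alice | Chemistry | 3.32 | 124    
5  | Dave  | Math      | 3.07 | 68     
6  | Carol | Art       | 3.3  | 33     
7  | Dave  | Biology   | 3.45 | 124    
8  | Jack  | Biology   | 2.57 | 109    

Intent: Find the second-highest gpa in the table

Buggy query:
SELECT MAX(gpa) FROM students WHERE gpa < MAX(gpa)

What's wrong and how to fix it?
Bug: MAX(gpa) on the right of the comparison is an aggregate-in-WHERE error

Fix: Compute the overall MAX in a subquery, then take MAX of rows below it

Corrected query:
SELECT MAX(gpa) FROM students WHERE gpa < (SELECT MAX(gpa) FROM students)

Result:
MAX(gpa)
--------
3.32    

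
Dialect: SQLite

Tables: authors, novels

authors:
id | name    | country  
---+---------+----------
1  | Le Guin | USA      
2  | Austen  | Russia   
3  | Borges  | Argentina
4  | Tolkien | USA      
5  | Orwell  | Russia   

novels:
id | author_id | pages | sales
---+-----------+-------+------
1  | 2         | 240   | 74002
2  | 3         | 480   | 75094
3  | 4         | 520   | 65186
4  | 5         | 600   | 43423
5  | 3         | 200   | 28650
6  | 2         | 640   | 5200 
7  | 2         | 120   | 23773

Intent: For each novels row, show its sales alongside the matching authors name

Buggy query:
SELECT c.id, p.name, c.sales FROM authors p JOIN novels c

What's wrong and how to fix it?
Bug: Missing join condition: each novels row is matched to all authors rows instead of just its own

Fix: Add ON c.author_id = p.id to the JOIN

Corrected query:
SELECT c.id, p.name, c.sales FROM authors p JOIN novels c ON c.author_id = p.id

Result:
id | name    | sales
---+---------+------
1  | Austen  | 74002
2  | Borges  | 75094
3  | Tolkien | 65186
4  | Orwell  | 43423
5  | Borges  | 28650
6  | Austen  | 5200 
7  | Austen  | 23773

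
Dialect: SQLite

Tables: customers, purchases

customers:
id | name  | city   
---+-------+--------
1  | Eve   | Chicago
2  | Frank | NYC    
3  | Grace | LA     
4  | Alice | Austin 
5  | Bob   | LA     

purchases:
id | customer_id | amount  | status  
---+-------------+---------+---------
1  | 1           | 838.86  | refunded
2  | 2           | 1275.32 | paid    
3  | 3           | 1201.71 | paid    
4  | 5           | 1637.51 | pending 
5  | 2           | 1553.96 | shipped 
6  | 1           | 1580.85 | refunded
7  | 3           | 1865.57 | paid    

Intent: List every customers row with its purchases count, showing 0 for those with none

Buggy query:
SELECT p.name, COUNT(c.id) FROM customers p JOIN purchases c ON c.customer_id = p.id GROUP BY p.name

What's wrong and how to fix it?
Bug: INNER JOIN drops customers rows that have no matching purchases rows

Fix: Switch to LEFT JOIN to retain unmatched parent rows

Corrected query:
SELECT p.name, COUNT(c.id) FROM customers p LEFT JOIN purchases c ON c.customer_id = p.id GROUP BY p.name

Result:
name  | COUNT(c.id)
------+------------
Alice | 0          
Bob   | 1          
Eve   | 2          
Frank | 2          
Grace | 2          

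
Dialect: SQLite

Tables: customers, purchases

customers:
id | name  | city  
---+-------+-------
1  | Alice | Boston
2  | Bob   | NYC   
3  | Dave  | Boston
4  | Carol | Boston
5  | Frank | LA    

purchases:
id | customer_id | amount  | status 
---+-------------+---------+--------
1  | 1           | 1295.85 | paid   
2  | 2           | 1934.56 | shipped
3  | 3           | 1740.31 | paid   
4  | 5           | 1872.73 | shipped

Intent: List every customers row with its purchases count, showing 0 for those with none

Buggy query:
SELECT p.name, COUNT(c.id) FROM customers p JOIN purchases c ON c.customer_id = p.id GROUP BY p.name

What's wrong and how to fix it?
Bug: An inner join excludes parents with zero children

Fix: Use LEFT JOIN so parents without children still appear (COUNT(c.id) gives 0)

Corrected query:
SELECT p.name, COUNT(c.id) FROM customers p LEFT JOIN purchases c ON c.customer_id = p.id GROUP BY p.name

Result:
name  | COUNT(c.id)
------+------------
Alice | 1          
Bob   | 1          
Carol | 0          
Dave  | 1          
Frank | 1          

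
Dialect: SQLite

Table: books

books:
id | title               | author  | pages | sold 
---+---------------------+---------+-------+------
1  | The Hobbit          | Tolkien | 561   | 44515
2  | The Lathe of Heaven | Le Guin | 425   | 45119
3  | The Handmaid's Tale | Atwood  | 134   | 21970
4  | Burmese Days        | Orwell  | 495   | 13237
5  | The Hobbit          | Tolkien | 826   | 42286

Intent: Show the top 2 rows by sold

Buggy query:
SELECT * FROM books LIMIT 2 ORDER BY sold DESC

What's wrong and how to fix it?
Bug: ORDER BY cannot follow LIMIT; LIMIT is the final clause

Fix: Swap the clauses: ORDER BY first, then LIMIT

Corrected query:
SELECT * FROM books ORDER BY sold DESC LIMIT 2

Result:
id | title               | author  | pages | sold 
---+---------------------+---------+-------+------
2  | The Lathe of Heaven | Le Guin | 425   | 45119
1  | The Hobbit          | Tolkien | 561   | 44515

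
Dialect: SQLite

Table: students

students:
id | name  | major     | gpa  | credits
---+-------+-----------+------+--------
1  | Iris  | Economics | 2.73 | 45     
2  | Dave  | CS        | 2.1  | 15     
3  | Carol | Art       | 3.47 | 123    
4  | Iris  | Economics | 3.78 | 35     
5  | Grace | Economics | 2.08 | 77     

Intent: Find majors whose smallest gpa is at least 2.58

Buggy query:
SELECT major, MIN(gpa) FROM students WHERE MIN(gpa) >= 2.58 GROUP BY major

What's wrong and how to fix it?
Bug: MIN() in WHERE is a misuse of aggregate

Fix: Replace WHERE with HAVING after the GROUP BY

Corrected query:
SELECT major, MIN(gpa) FROM students GROUP BY major HAVING MIN(gpa) >= 2.58

Result:
major | MIN(gpa)
------+---------
Art   | 3.47    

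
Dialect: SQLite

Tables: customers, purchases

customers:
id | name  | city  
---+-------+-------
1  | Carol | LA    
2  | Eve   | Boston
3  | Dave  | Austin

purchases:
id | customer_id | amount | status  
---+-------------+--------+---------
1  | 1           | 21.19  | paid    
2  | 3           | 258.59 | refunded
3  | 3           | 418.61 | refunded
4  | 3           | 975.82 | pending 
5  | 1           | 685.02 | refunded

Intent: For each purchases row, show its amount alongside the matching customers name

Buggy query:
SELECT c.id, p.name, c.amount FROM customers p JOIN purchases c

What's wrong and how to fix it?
Bug: JOIN with no ON clause produces a cartesian product; every purchases row pairs with every customers row

Fix: Add ON c.customer_id = p.id to the JOIN

Corrected query:
SELECT c.id, p.name, c.amount FROM customers p JOIN purchases c ON c.customer_id = p.id

Result:
id | name  | amount
---+-------+-------
1  | Carol | 21.19 
2  | Dave  | 258.59
3  | Dave  | 418.61
4  | Dave  | 975.82
5  | Carol | 685.02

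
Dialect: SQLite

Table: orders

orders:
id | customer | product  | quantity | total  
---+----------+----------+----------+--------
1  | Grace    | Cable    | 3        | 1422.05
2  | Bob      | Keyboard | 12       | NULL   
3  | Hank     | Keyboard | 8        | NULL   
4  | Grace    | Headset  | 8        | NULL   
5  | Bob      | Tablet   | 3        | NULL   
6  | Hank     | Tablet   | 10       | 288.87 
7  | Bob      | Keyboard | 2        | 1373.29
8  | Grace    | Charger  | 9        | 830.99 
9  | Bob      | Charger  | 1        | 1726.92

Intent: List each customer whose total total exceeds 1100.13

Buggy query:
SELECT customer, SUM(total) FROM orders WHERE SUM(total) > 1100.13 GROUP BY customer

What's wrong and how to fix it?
Bug: WHERE runs before GROUP BY, so aggregates aren't available there

Fix: Move the aggregate condition to a HAVING clause

Corrected query:
SELECT customer, SUM(total) FROM orders GROUP BY customer HAVING SUM(total) > 1100.13

Result:
customer | SUM(total)
---------+-----------
Bob      | 3100.21   
Grace    | 2253.04   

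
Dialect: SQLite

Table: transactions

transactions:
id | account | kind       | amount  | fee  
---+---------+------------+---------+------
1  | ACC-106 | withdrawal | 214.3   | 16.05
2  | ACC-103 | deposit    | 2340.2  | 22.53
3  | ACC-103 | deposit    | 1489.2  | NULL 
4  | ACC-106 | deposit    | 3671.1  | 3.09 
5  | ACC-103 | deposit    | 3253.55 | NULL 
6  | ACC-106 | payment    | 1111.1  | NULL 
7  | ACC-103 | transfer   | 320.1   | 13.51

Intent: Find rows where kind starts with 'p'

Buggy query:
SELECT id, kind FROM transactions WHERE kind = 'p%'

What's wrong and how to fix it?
Bug: '=' compares the literal string including the % character; pattern matching needs LIKE

Fix: Replace '=' with LIKE so 'p%' is treated as a pattern

Corrected query:
SELECT id, kind FROM transactions WHERE kind LIKE 'p%'

Result:
id | kind   
---+--------
6  | payment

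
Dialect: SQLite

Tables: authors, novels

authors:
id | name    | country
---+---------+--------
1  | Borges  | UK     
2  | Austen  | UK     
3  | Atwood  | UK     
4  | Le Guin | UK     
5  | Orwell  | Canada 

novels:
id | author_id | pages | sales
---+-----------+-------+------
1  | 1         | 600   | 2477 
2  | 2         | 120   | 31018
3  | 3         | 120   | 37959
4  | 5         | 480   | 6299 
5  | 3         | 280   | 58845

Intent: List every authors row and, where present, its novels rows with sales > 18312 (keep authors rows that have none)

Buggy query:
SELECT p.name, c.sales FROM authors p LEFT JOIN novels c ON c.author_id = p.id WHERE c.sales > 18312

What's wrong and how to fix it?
Bug: Filtering c.sales in WHERE discards the NULL rows produced by LEFT JOIN, turning it into an inner join

Fix: Move the right-table condition into the ON clause so unmatched parents are kept

Corrected query:
SELECT p.name, c.sales FROM authors p LEFT JOIN novels c ON c.author_id = p.id AND c.sales > 18312

Result:
name    | sales
--------+------
Borges  | NULL 
Austen  | 31018
Atwood  | 37959
Atwood  | 58845
Le Guin | NULL 
Orwell  | NULL 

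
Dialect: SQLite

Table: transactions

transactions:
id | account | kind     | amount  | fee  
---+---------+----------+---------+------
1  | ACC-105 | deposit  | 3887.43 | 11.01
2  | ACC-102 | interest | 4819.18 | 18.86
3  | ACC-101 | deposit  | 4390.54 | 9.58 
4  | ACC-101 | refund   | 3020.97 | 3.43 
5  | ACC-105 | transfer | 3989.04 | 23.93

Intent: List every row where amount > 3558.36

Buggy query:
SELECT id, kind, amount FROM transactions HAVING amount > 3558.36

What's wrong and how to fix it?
Bug: HAVING filters the output of aggregation, but this query has no GROUP BY and no aggregate functions, so SQLite rejects it (HAVING clause on a non-aggregate query); the condition here is per row

Fix: Use WHERE for row-level filtering

Corrected query:
SELECT id, kind, amount FROM transactions WHERE amount > 3558.36

Result:
id | kind     | amount 
---+----------+--------
1  | deposit  | 3887.43
2  | interest | 4819.18
3  | deposit  | 4390.54
5  | transfer | 3989.04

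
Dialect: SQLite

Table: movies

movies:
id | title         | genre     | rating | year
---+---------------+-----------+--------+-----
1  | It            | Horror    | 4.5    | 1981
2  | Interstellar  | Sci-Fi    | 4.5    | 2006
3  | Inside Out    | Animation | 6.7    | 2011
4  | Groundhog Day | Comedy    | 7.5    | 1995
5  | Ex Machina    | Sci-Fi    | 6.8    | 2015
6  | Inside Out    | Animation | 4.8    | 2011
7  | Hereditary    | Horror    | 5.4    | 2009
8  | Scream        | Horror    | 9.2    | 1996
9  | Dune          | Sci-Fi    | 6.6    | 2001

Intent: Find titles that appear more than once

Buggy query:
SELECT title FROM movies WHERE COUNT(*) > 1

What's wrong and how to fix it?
Bug: COUNT(*) is an aggregate and cannot be used in WHERE

Fix: Group first, then use HAVING for the count condition

Corrected query:
SELECT title FROM movies GROUP BY title HAVING COUNT(*) > 1

Result:
title     
----------
Inside Out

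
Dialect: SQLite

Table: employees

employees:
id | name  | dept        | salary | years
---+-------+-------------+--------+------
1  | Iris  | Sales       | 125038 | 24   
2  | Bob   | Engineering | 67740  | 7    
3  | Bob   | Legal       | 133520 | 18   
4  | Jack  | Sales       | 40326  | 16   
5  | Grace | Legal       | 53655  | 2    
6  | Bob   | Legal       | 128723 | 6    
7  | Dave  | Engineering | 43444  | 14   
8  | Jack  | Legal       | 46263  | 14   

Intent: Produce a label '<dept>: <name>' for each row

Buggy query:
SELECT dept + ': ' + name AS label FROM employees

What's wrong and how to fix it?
Bug: '+' is numeric addition; on text columns SQLite converts them to 0 instead of concatenating

Fix: Use the || operator for string concatenation

Corrected query:
SELECT dept || ': ' || name AS label FROM employees

Result:
label            
-----------------
Sales: Iris      
Engineering: Bob 
Legal: Bob       
Sales: Jack      
Legal: Grace     
Legal: Bob       
Engineering: Dave
Legal: Jack      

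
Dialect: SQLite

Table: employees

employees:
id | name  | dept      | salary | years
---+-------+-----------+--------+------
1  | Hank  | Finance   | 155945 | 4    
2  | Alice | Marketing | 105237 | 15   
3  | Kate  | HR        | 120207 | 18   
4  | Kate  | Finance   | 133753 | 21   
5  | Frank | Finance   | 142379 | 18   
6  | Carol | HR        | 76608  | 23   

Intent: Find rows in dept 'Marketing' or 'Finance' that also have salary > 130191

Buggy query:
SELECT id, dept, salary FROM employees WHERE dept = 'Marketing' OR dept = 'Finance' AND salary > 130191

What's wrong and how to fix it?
Bug: AND binds tighter than OR, so this parses as dept = 'Marketing' OR (dept = 'Finance' AND salary > 130191)

Fix: Group the OR with parentheses (or use IN), then AND the threshold

Corrected query:
SELECT id, dept, salary FROM employees WHERE (dept = 'Marketing' OR dept = 'Finance') AND salary > 130191

Result:
id | dept    | salary
---+---------+-------
1  | Finance | 155945
4  | Finance | 133753
5  | Finance | 142379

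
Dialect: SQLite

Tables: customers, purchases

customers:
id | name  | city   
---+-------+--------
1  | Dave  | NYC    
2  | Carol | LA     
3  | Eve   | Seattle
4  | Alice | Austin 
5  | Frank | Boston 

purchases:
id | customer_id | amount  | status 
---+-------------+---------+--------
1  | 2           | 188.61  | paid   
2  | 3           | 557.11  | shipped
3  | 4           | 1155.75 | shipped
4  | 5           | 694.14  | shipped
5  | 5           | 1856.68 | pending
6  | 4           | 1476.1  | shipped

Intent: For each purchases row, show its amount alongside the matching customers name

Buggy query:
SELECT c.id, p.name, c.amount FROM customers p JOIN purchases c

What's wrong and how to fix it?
Bug: JOIN with no ON clause produces a cartesian product; every purchases row pairs with every customers row

Fix: Add ON c.customer_id = p.id to the JOIN

Corrected query:
SELECT c.id, p.name, c.amount FROM customers p JOIN purchases c ON c.customer_id = p.id

Result:
id | name  | amount 
---+-------+--------
1  | Carol | 188.61 
2  | Eve   | 557.11 
3  | Alice | 1155.75
4  | Frank | 694.14 
5  | Frank | 1856.68
6  | Alice | 1476.1 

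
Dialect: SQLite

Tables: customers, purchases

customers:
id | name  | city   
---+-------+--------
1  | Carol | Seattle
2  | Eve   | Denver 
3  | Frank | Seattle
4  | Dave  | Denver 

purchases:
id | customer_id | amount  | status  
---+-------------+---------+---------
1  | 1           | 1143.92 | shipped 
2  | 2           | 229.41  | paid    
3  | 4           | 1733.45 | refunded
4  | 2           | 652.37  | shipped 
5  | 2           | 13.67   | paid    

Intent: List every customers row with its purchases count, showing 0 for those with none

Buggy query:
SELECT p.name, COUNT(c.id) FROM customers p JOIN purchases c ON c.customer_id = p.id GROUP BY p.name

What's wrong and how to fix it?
Bug: INNER JOIN drops customers rows that have no matching purchases rows

Fix: Use LEFT JOIN so parents without children still appear (COUNT(c.id) gives 0)

Corrected query:
SELECT p.name, COUNT(c.id) FROM customers p LEFT JOIN purchases c ON c.customer_id = p.id GROUP BY p.name

Result:
name  | COUNT(c.id)
------+------------
Carol | 1          
Dave  | 1          
Eve   | 3          
Frank | 0          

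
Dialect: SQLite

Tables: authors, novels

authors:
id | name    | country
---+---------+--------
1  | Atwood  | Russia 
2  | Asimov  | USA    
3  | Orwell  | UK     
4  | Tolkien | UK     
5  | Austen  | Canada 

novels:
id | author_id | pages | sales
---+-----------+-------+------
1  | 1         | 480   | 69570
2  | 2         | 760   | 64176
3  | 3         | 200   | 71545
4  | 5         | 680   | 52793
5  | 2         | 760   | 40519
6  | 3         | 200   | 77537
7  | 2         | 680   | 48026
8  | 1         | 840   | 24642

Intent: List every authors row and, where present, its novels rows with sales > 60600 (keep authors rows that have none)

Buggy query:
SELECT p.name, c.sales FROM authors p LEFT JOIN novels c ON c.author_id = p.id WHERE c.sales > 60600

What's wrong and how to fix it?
Bug: Filtering c.sales in WHERE discards the NULL rows produced by LEFT JOIN, turning it into an inner join

Fix: Put 'c.sales > 60600' in the JOIN's ON clause instead of WHERE

Corrected query:
SELECT p.name, c.sales FROM authors p LEFT JOIN novels c ON c.author_id = p.id AND c.sales > 60600

Result:
name    | sales
--------+------
Atwood  | 69570
Asimov  | 64176
Orwell  | 71545
Orwell  | 77537
Tolkien | NULL 
Austen  | NULL 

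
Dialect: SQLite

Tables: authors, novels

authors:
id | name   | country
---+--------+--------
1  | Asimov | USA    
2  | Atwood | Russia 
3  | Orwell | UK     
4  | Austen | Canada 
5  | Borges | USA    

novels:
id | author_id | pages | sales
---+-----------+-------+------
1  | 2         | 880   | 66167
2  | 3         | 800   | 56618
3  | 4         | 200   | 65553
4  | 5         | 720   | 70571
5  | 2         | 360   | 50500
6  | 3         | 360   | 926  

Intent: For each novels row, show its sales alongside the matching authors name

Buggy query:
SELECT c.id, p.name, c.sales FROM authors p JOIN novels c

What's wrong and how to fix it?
Bug: Missing join condition: each novels row is matched to all authors rows instead of just its own

Fix: Add ON c.author_id = p.id to the JOIN

Corrected query:
SELECT c.id, p.name, c.sales FROM authors p JOIN novels c ON c.author_id = p.id

Result:
id | name   | sales
---+--------+------
1  | Atwood | 66167
2  | Orwell | 56618
3  | Austen | 65553
4  | Borges | 70571
5  | Atwood | 50500
6  | Orwell | 926  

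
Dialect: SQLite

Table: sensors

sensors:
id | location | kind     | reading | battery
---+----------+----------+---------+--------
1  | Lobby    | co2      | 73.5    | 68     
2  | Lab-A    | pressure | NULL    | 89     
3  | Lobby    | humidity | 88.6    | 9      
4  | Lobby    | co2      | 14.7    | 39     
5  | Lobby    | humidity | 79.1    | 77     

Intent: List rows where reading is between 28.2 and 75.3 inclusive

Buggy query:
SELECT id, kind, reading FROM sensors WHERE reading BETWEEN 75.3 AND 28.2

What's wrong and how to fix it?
Bug: BETWEEN expects the lower bound first; with 75.3 AND 28.2 the range is empty

Fix: Swap the bounds so the smaller value comes first

Corrected query:
SELECT id, kind, reading FROM sensors WHERE reading BETWEEN 28.2 AND 75.3

Result:
id | kind | reading
---+------+--------
1  | co2  | 73.5   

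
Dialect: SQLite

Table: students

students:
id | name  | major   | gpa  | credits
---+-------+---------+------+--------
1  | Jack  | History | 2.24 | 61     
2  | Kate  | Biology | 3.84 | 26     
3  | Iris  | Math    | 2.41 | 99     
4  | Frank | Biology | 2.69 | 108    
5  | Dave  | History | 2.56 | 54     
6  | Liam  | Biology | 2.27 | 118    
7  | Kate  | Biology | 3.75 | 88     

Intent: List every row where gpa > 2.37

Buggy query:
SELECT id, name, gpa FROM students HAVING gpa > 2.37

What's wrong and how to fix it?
Bug: HAVING filters the output of aggregation, but this query has no GROUP BY and no aggregate functions, so SQLite rejects it (HAVING clause on a non-aggregate query); the condition here is per row

Fix: Use WHERE for row-level filtering

Corrected query:
SELECT id, name, gpa FROM students WHERE gpa > 2.37

Result:
id | name  | gpa 
---+-------+-----
2  | Kate  | 3.84
3  | Iris  | 2.41
4  | Frank | 2.69
5  | Dave  | 2.56
7  | Kate  | 3.75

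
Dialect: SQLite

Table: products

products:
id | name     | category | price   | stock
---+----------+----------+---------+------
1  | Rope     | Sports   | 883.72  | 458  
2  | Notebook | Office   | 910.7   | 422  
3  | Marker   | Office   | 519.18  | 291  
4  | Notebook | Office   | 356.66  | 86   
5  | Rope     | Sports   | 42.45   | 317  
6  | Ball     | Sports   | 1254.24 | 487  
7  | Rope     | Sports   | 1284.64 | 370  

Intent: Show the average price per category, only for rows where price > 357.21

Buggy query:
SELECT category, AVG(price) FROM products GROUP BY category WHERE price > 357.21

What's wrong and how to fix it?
Bug: WHERE cannot follow GROUP BY

Fix: Move the WHERE clause before GROUP BY

Corrected query:
SELECT category, AVG(price) FROM products WHERE price > 357.21 GROUP BY category

Result:
category | AVG(price) 
---------+------------
Office   | 714.94     
Sports   | 1140.866667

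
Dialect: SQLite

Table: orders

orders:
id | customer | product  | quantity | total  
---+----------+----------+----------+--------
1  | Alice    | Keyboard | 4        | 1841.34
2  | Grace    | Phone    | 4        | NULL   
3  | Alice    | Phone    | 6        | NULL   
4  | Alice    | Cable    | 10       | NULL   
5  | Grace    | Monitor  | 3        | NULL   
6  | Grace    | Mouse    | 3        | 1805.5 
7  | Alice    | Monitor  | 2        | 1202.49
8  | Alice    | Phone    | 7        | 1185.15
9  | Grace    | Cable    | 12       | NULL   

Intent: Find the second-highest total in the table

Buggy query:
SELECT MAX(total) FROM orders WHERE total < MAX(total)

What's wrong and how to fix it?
Bug: MAX(total) on the right of the comparison is an aggregate-in-WHERE error

Fix: Put the inner MAX in a scalar subquery

Corrected query:
SELECT MAX(total) FROM orders WHERE total < (SELECT MAX(total) FROM orders)

Result:
MAX(total)
----------
1805.5    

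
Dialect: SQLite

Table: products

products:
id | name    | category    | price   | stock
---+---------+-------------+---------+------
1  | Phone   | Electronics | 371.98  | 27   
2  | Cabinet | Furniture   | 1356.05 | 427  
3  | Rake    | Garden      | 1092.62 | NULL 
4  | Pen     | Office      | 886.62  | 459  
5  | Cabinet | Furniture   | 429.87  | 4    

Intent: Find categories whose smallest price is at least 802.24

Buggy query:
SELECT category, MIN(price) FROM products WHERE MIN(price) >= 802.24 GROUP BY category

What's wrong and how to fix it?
Bug: MIN() in WHERE is a misuse of aggregate

Fix: Replace WHERE with HAVING after the GROUP BY

Corrected query:
SELECT category, MIN(price) FROM products GROUP BY category HAVING MIN(price) >= 802.24

Result:
category | MIN(price)
---------+-----------
Garden   | 1092.62   
Office   | 886.62    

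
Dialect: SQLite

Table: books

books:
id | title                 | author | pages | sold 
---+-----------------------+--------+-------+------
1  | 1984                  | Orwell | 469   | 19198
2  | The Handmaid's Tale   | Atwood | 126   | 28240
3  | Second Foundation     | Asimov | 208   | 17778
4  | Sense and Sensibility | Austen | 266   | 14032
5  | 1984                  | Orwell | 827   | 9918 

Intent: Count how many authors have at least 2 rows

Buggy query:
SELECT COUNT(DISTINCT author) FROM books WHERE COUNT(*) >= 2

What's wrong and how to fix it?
Bug: WHERE filters individual rows, not groups, so a group-level COUNT is invalid there

Fix: Group first with HAVING COUNT(*) >= 2, then COUNT the resulting groups

Corrected query:
SELECT COUNT(*) FROM (SELECT author FROM books GROUP BY author HAVING COUNT(*) >= 2)

Result:
COUNT(*)
--------
1       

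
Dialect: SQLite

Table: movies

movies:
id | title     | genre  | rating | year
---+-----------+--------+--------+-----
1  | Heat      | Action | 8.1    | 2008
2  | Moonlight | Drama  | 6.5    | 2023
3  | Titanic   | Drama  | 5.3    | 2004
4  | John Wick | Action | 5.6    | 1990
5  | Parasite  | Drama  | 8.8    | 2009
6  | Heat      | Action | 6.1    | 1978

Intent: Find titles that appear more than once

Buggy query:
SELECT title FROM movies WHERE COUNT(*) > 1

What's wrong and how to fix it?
Bug: WHERE can't reference COUNT(*); aggregates are computed after WHERE

Fix: Group first, then use HAVING for the count condition

Corrected query:
SELECT title FROM movies GROUP BY title HAVING COUNT(*) > 1

Result:
title
-----
Heat 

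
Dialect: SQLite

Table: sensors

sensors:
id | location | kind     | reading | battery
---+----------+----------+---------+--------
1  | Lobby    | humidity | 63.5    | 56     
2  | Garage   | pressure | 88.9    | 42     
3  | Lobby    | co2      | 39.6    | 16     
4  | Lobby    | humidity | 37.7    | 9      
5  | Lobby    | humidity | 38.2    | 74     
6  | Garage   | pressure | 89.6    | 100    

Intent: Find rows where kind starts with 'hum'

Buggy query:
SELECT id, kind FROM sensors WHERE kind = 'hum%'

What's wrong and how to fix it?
Bug: Wildcards only work with LIKE; '=' treats '%' as a literal character

Fix: Replace '=' with LIKE so 'hum%' is treated as a pattern

Corrected query:
SELECT id, kind FROM sensors WHERE kind LIKE 'hum%'

Result:
id | kind    
---+---------
1  | humidity
4  | humidity
5  | humidity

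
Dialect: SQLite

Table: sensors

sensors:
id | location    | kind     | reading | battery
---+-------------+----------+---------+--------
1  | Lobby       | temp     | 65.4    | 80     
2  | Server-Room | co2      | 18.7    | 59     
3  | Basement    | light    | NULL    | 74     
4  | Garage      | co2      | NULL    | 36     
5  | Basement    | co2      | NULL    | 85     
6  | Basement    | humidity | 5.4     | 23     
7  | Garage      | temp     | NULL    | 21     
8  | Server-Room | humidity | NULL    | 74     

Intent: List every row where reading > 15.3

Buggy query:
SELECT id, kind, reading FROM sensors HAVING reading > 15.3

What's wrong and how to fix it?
Bug: This is a non-aggregate query (no GROUP BY, no aggregates), so in SQLite the HAVING clause is invalid here; a row-level condition belongs in WHERE

Fix: Replace HAVING with WHERE since the condition applies to individual rows

Corrected query:
SELECT id, kind, reading FROM sensors WHERE reading > 15.3

Result:
id | kind | reading
---+------+--------
1  | temp | 65.4   
2  | co2  | 18.7   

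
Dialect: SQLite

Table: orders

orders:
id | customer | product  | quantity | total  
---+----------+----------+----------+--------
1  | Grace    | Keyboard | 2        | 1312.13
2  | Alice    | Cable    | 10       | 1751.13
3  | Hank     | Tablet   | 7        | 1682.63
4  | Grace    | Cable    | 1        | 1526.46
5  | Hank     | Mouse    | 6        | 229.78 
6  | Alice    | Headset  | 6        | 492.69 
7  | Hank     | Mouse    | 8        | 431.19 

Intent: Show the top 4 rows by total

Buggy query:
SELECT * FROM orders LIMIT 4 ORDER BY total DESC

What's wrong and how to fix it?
Bug: ORDER BY cannot follow LIMIT; LIMIT is the final clause

Fix: Sort with ORDER BY, then apply LIMIT

Corrected query:
SELECT * FROM orders ORDER BY total DESC LIMIT 4

Result:
id | customer | product  | quantity | total  
---+----------+----------+----------+--------
2  | Alice    | Cable    | 10       | 1751.13
3  | Hank     | Tablet   | 7        | 1682.63
4  | Grace    | Cable    | 1        | 1526.46
1  | Grace    | Keyboard | 2        | 1312.13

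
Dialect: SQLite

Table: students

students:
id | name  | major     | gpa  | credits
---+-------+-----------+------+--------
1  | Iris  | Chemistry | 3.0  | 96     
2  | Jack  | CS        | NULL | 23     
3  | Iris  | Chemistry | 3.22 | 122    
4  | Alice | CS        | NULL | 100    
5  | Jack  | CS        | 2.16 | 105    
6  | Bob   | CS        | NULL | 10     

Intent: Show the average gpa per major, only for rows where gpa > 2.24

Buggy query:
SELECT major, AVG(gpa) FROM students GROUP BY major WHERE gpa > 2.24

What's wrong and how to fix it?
Bug: WHERE cannot follow GROUP BY

Fix: Place WHERE between FROM and GROUP BY

Corrected query:
SELECT major, AVG(gpa) FROM students WHERE gpa > 2.24 GROUP BY major

Result:
major     | AVG(gpa)
----------+---------
Chemistry | 3.11    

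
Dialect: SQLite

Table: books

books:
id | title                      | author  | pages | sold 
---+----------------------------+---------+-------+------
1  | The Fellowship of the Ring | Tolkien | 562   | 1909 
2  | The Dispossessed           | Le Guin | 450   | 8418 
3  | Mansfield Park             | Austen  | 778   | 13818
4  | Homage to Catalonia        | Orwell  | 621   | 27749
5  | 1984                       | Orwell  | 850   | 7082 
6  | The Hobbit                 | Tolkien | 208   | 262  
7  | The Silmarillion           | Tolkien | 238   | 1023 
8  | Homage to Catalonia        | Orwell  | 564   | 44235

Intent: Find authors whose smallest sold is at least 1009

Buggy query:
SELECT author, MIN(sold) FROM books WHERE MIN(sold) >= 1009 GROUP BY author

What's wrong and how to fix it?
Bug: MIN() in WHERE is a misuse of aggregate

Fix: Use HAVING for the per-group MIN condition

Corrected query:
SELECT author, MIN(sold) FROM books GROUP BY author HAVING MIN(sold) >= 1009

Result:
author  | MIN(sold)
--------+----------
Austen  | 13818    
Le Guin | 8418     
Orwell  | 7082     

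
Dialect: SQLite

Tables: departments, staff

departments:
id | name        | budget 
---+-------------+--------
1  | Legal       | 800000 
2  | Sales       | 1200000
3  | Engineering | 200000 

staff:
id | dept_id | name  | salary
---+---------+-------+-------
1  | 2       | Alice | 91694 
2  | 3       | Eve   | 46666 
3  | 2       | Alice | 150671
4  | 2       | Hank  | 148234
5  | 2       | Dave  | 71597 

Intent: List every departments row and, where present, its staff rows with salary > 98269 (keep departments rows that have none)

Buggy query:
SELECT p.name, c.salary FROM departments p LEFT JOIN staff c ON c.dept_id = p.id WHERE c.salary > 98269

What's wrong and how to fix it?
Bug: A WHERE condition on the right-hand table after LEFT JOIN drops unmatched parents

Fix: Put 'c.salary > 98269' in the JOIN's ON clause instead of WHERE

Corrected query:
SELECT p.name, c.salary FROM departments p LEFT JOIN staff c ON c.dept_id = p.id AND c.salary > 98269

Result:
name        | salary
------------+-------
Legal       | NULL  
Sales       | 148234
Sales       | 150671
Engineering | NULL  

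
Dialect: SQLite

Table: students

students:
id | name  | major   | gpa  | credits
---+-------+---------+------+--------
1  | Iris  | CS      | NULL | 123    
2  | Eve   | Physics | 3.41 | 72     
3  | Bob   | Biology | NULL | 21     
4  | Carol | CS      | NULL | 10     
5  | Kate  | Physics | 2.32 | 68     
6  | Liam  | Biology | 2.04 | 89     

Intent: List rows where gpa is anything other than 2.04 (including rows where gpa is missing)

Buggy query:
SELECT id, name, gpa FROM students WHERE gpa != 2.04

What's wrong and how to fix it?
Bug: Inequality against NULL is unknown, not true; rows with NULL are dropped

Fix: Add an explicit OR gpa IS NULL to include the missing-value rows

Corrected query:
SELECT id, name, gpa FROM students WHERE gpa != 2.04 OR gpa IS NULL

Result:
id | name  | gpa 
---+-------+-----
1  | Iris  | NULL
2  | Eve   | 3.41
3  | Bob   | NULL
4  | Carol | NULL
5  | Kate  | 2.32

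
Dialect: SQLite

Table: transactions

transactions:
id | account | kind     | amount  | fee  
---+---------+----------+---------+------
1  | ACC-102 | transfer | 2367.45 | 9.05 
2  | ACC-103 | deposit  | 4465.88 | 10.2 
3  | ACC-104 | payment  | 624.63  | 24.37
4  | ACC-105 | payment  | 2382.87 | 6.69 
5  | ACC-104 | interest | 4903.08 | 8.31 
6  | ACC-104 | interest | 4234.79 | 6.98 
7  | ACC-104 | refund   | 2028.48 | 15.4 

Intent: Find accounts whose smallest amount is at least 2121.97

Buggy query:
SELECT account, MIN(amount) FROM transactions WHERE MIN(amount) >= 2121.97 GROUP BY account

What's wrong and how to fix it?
Bug: Aggregates like MIN are computed per group after WHERE runs

Fix: Replace WHERE with HAVING after the GROUP BY

Corrected query:
SELECT account, MIN(amount) FROM transactions GROUP BY account HAVING MIN(amount) >= 2121.97

Result:
account | MIN(amount)
--------+------------
ACC-102 | 2367.45    
ACC-103 | 4465.88    
ACC-105 | 2382.87    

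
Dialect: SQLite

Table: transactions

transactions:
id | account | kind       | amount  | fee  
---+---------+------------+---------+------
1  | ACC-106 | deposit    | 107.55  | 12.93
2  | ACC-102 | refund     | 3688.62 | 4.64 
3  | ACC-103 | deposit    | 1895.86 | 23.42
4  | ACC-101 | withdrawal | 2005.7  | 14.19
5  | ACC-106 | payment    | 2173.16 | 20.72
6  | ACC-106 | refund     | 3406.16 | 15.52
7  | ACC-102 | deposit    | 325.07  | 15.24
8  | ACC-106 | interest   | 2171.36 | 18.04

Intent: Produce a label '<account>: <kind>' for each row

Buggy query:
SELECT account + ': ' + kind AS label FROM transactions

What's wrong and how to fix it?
Bug: '+' is numeric addition; on text columns SQLite converts them to 0 instead of concatenating

Fix: Replace + with || to concatenate text

Corrected query:
SELECT account || ': ' || kind AS label FROM transactions

Result:
label              
-------------------
ACC-106: deposit   
ACC-102: refund    
ACC-103: deposit   
ACC-101: withdrawal
ACC-106: payment   
ACC-106: refund    
ACC-102: deposit   
ACC-106: interest  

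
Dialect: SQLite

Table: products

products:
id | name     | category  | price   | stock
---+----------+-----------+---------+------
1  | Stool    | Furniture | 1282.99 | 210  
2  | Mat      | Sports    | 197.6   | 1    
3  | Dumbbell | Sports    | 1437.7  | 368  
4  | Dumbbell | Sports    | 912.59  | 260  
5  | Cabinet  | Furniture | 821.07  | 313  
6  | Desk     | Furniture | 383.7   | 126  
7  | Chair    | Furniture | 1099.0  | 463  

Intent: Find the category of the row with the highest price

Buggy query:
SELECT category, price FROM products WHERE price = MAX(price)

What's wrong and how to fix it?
Bug: WHERE is evaluated per row; an aggregate over the whole table isn't defined there

Fix: Wrap MAX in a scalar subquery so WHERE compares against a single value

Corrected query:
SELECT category, price FROM products WHERE price = (SELECT MAX(price) FROM products)

Result:
category | price 
---------+-------
Sports   | 1437.7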